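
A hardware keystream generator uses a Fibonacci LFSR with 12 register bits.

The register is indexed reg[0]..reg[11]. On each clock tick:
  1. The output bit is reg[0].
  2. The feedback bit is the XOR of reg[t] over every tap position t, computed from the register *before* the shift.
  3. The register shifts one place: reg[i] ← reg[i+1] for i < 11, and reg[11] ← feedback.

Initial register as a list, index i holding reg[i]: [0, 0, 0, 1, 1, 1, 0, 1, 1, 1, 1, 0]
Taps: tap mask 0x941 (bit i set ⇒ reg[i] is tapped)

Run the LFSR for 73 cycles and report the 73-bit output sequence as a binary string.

0001110111101111000111011001010010000010010001100110110111110100011100010

k : reg_k → out_k, fb_k
0: 000111011110 → 0, fb=1
1: 001110111101 → 0, fb=1
2: 011101111011 → 0, fb=1
3: 111011110111 → 1, fb=1
4: 110111101111 → 1, fb=0
5: 101111011110 → 1, fb=0
6: 011110111100 → 0, fb=0
7: 111101111000 → 1, fb=1
8: 111011110001 → 1, fb=1
9: 110111100011 → 1, fb=1
10: 101111000111 → 1, fb=0
11: 011110001110 → 0, fb=1
12: 111100011101 → 1, fb=1
13: 111000111011 → 1, fb=0
14: 110001110110 → 1, fb=0
15: 100011101100 → 1, fb=1
16: 000111011001 → 0, fb=0
17: 001110110010 → 0, fb=1
18: 011101100101 → 0, fb=0
19: 111011001010 → 1, fb=0
20: 110110010100 → 1, fb=1
21: 101100101001 → 1, fb=0
22: 011001010010 → 0, fb=0
23: 110010100100 → 1, fb=0
24: 100101001000 → 1, fb=0
25: 001010010000 → 0, fb=0
26: 010100100000 → 0, fb=1
27: 101001000001 → 1, fb=0
28: 010010000010 → 0, fb=0
29: 100100000100 → 1, fb=1
30: 001000001001 → 0, fb=0
31: 010000010010 → 0, fb=0
32: 100000100100 → 1, fb=0
33: 000001001000 → 0, fb=1
34: 000010010001 → 0, fb=1
35: 000100100011 → 0, fb=0
36: 001001000110 → 0, fb=0
37: 010010001100 → 0, fb=1
38: 100100011001 → 1, fb=1
39: 001000110011 → 0, fb=0
40: 010001100110 → 0, fb=1
41: 100011001101 → 1, fb=1
42: 000110011011 → 0, fb=0
43: 001100110110 → 0, fb=1
44: 011001101101 → 0, fb=1
45: 110011011011 → 1, fb=1
46: 100110110111 → 1, fb=1
47: 001101101111 → 0, fb=1
48: 011011011111 → 0, fb=0
49: 110110111110 → 1, fb=1
50: 101101111101 → 1, fb=0
51: 011011111010 → 0, fb=0
52: 110111110100 → 1, fb=0
53: 101111101000 → 1, fb=1
54: 011111010001 → 0, fb=1
55: 111110100011 → 1, fb=1
56: 111101000111 → 1, fb=0
57: 111010001110 → 1, fb=0
58: 110100011100 → 1, fb=0
59: 101000111000 → 1, fb=1
60: 010001110001 → 0, fb=0
61: 100011100010 → 1, fb=0
62: 000111000100 → 0, fb=0
63: 001110001000 → 0, fb=1
64: 011100010001 → 0, fb=1
65: 111000100011 → 1, fb=1
66: 110001000111 → 1, fb=0
67: 100010001110 → 1, fb=0
68: 000100011100 → 0, fb=1
69: 001000111001 → 0, fb=1
70: 010001110011 → 0, fb=0
71: 100011100110 → 1, fb=0
72: 000111001100 → 0, fb=1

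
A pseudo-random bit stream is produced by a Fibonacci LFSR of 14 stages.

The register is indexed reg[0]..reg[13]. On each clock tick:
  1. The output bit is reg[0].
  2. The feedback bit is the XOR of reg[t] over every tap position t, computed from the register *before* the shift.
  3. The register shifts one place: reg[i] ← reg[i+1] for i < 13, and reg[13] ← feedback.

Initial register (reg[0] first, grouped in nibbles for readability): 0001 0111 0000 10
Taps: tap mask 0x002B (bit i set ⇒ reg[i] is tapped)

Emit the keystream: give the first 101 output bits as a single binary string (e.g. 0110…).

00010111000010011000000110011010111101001001100010101001111001100010011101111110111101101010100111101

k : reg_k → out_k, fb_k
0: 00010111000010 → 0, fb=0
1: 00101110000100 → 0, fb=1
2: 01011100001001 → 0, fb=1
3: 10111000010011 → 1, fb=0
4: 01110000100110 → 0, fb=0
5: 11100001001100 → 1, fb=0
6: 11000010011000 → 1, fb=0
7: 10000100110000 → 1, fb=0
8: 00001001100000 → 0, fb=0
9: 00010011000000 → 0, fb=1
10: 00100110000001 → 0, fb=1
11: 01001100000011 → 0, fb=0
12: 10011000000110 → 1, fb=0
13: 00110000001100 → 0, fb=1
14: 01100000011001 → 0, fb=1
15: 11000000110011 → 1, fb=0
16: 10000001100110 → 1, fb=1
17: 00000011001101 → 0, fb=0
18: 00000110011010 → 0, fb=1
19: 00001100110101 → 0, fb=1
20: 00011001101011 → 0, fb=1
21: 00110011010111 → 0, fb=1
22: 01100110101111 → 0, fb=0
23: 11001101011110 → 1, fb=1
24: 10011010111101 → 1, fb=0
25: 00110101111010 → 0, fb=0
26: 01101011110100 → 0, fb=1
27: 11010111101001 → 1, fb=0
28: 10101111010010 → 1, fb=0
29: 01011110100100 → 0, fb=1
30: 10111101001001 → 1, fb=1
31: 01111010010011 → 0, fb=0
32: 11110100100110 → 1, fb=0
33: 11101001001100 → 1, fb=0
34: 11010010011000 → 1, fb=1
35: 10100100110001 → 1, fb=0
36: 01001001100010 → 0, fb=1
37: 10010011000101 → 1, fb=0
38: 00100110001010 → 0, fb=1
39: 01001100010101 → 0, fb=0
40: 10011000101010 → 1, fb=0
41: 00110001010100 → 0, fb=1
42: 01100010101001 → 0, fb=1
43: 11000101010011 → 1, fb=1
44: 10001010100111 → 1, fb=1
45: 00010101001111 → 0, fb=0
46: 00101010011110 → 0, fb=0
47: 01010100111100 → 0, fb=1
48: 10101001111001 → 1, fb=1
49: 01010011110011 → 0, fb=0
50: 10100111100110 → 1, fb=0
51: 01001111001100 → 0, fb=0
52: 10011110011000 → 1, fb=1
53: 00111100110001 → 0, fb=0
54: 01111001100010 → 0, fb=0
55: 11110011000100 → 1, fb=1
56: 11100110001001 → 1, fb=1
57: 11001100010011 → 1, fb=1
58: 10011000100111 → 1, fb=0
59: 00110001001110 → 0, fb=1
60: 01100010011101 → 0, fb=1
61: 11000100111011 → 1, fb=1
62: 10001001110111 → 1, fb=1
63: 00010011101111 → 0, fb=1
64: 00100111011111 → 0, fb=1
65: 01001110111111 → 0, fb=0
66: 10011101111110 → 1, fb=1
67: 00111011111101 → 0, fb=1
68: 01110111111011 → 0, fb=1
69: 11101111110111 → 1, fb=1
70: 11011111101111 → 1, fb=0
71: 10111111011110 → 1, fb=1
72: 01111110111101 → 0, fb=1
73: 11111101111011 → 1, fb=0
74: 11111011110110 → 1, fb=1
75: 11110111101101 → 1, fb=0
76: 11101111011010 → 1, fb=1
77: 11011110110101 → 1, fb=0
78: 10111101101010 → 1, fb=1
79: 01111011010101 → 0, fb=0
80: 11110110101010 → 1, fb=0
81: 11101101010100 → 1, fb=1
82: 11011010101001 → 1, fb=1
83: 10110101010011 → 1, fb=1
84: 01101010100111 → 0, fb=1
85: 11010101001111 → 1, fb=0
86: 10101010011110 → 1, fb=1
87: 01010100111101 → 0, fb=1
88: 10101001111011 → 1, fb=1
89: 01010011110111 → 0, fb=0
90: 10100111101110 → 1, fb=0
91: 01001111011100 → 0, fb=0
92: 10011110111000 → 1, fb=1
93: 00111101110001 → 0, fb=0
94: 01111011100010 → 0, fb=0
95: 11110111000100 → 1, fb=0
96: 11101110001000 → 1, fb=1
97: 11011100010001 → 1, fb=0
98: 10111000100010 → 1, fb=0
99: 01110001000100 → 0, fb=0
100: 11100010001000 → 1, fb=0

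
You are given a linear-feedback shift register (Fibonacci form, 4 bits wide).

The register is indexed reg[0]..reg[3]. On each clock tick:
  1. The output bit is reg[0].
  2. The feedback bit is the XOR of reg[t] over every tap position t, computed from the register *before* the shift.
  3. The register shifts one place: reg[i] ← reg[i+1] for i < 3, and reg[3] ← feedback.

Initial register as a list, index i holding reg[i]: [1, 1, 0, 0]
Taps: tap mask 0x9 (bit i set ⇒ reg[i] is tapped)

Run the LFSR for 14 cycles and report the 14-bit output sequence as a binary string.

11001000111101

step | reg (before) | out | fb
   0 | 1100 | 1 | 1
   1 | 1001 | 1 | 0
   2 | 0010 | 0 | 0
   3 | 0100 | 0 | 0
   4 | 1000 | 1 | 1
   5 | 0001 | 0 | 1
   6 | 0011 | 0 | 1
   7 | 0111 | 0 | 1
   8 | 1111 | 1 | 0
   9 | 1110 | 1 | 1
  10 | 1101 | 1 | 0
  11 | 1010 | 1 | 1
  12 | 0101 | 0 | 1
  13 | 1011 | 1 | 0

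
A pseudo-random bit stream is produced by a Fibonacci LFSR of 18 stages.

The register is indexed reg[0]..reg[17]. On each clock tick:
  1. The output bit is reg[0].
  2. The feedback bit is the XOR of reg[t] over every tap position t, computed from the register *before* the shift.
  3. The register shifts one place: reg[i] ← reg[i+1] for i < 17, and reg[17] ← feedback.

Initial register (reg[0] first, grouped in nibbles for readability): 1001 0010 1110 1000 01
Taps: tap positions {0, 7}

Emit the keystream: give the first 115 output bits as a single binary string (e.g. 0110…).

tick  register→output (feedback)
  0  100100101110100001→1 (1)
  1  001001011101000011→0 (1)
  2  010010111010000111→0 (1)
  3  100101110100001111→1 (0)
  4  001011101000011110→0 (0)
  5  010111010000111100→0 (1)
  6  101110100001111001→1 (1)
  7  011101000011110011→0 (0)
  8  111010000111100110→1 (1)
  9  110100001111001101→1 (1)
 10  101000011110011011→1 (0)
 11  010000111100110110→0 (1)
 12  100001111001101101→1 (0)
 13  000011110011011010→0 (1)
 14  000111100110110101→0 (0)
 15  001111001101101010→0 (0)
 16  011110011011010100→0 (1)
 17  111100110110101001→1 (0)
 18  111001101101010010→1 (1)
 19  110011011010100101→1 (0)
 20  100110110101001010→1 (0)
 21  001101101010010100→0 (0)
 22  011011010100101000→0 (1)
 23  110110101001010001→1 (1)
 24  101101010010100011→1 (0)
 25  011010100101000110→0 (0)
 26  110101001010001100→1 (1)
 27  101010010100011001→1 (0)
 28  010100101000110010→0 (0)
 29  101001010001100100→1 (0)
 30  010010100011001000→0 (0)
 31  100101000110010000→1 (1)
 32  001010001100100001→0 (0)
 33  010100011001000010→0 (1)
 34  101000110010000101→1 (0)
 35  010001100100001010→0 (0)
 36  100011001000010100→1 (1)
 37  000110010000101001→0 (1)
 38  001100100001010011→0 (0)
 39  011001000010100110→0 (0)
 40  110010000101001100→1 (1)
 41  100100001010011001→1 (1)
 42  001000010100110011→0 (1)
 43  010000101001100111→0 (0)
 44  100001010011001110→1 (0)
 45  000010100110011100→0 (0)
 46  000101001100111000→0 (0)
 47  001010011001110000→0 (1)
 48  010100110011100001→0 (1)
 49  101001100111000011→1 (1)
 50  010011001110000111→0 (0)
 51  100110011100001110→1 (0)
 52  001100111000011100→0 (1)
 53  011001110000111001→0 (1)
 54  110011100001110011→1 (1)
 55  100111000011100111→1 (1)
 56  001110000111001111→0 (0)
 57  011100001110011110→0 (0)
 58  111000011100111100→1 (0)
 59  110000111001111000→1 (0)
 60  100001110011110000→1 (0)
 61  000011100111100000→0 (0)
 62  000111001111000000→0 (0)
 63  001110011110000000→0 (1)
 64  011100111100000001→0 (1)
 65  111001111000000011→1 (0)
 66  110011110000000110→1 (0)
 67  100111100000001100→1 (1)
 68  001111000000011001→0 (0)
 69  011110000000110010→0 (0)
 70  111100000001100100→1 (1)
 71  111000000011001001→1 (1)
 72  110000000110010011→1 (1)
 73  100000001100100111→1 (1)
 74  000000011001001111→0 (1)
 75  000000110010011111→0 (1)
 76  000001100100111111→0 (0)
 77  000011001001111110→0 (0)
 78  000110010011111100→0 (1)
 79  001100100111111001→0 (0)
 80  011001001111110010→0 (0)
 81  110010011111100100→1 (0)
 82  100100111111001000→1 (0)
 83  001001111110010000→0 (1)
 84  010011111100100001→0 (1)
 85  100111111001000011→1 (0)
 86  001111110010000110→0 (1)
 87  011111100100001101→0 (0)
 88  111111001000011010→1 (1)
 89  111110010000110101→1 (0)
 90  111100100001101010→1 (1)
 91  111001000011010101→1 (1)
 92  110010000110101011→1 (1)
 93  100100001101010111→1 (1)
 94  001000011010101111→0 (1)
 95  010000110101011111→0 (1)
 96  100001101010111111→1 (1)
 97  000011010101111111→0 (1)
 98  000110101011111111→0 (0)
 99  001101010111111110→0 (1)
100  011010101111111101→0 (0)
101  110101011111111010→1 (0)
102  101010111111110100→1 (0)
103  010101111111101000→0 (1)
104  101011111111010001→1 (0)
105  010111111110100010→0 (1)
106  101111111101000101→1 (0)
107  011111111010001010→0 (1)
108  111111110100010101→1 (0)
109  111111101000101010→1 (1)
110  111111010001010101→1 (0)
111  111110100010101010→1 (1)
112  111101000101010101→1 (1)
113  111010001010101011→1 (1)
114  110100010101010111→1 (0)

1001001011101000011110011011010100101000110010000101001100111000011100111100000001100100111111001000011010101111111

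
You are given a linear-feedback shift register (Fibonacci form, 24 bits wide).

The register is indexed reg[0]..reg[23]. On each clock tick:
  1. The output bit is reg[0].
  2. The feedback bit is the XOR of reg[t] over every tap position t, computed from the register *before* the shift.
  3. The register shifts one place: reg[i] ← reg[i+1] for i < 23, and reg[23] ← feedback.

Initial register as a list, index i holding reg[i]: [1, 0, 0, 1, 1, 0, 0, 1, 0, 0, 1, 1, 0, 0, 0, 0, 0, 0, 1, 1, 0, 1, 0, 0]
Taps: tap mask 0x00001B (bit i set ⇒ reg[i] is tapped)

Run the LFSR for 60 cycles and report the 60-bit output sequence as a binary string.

step | reg (before) | out | fb
   0 | 100110010011000000110100 | 1 | 1
   1 | 001100100110000001101001 | 0 | 1
   2 | 011001001100000011010011 | 0 | 1
   3 | 110010011000000110100111 | 1 | 1
   4 | 100100110000001101001111 | 1 | 0
   5 | 001001100000011010011110 | 0 | 0
   6 | 010011000000110100111100 | 0 | 0
   7 | 100110000001101001111000 | 1 | 1
   8 | 001100000011010011110001 | 0 | 1
   9 | 011000000110100111100011 | 0 | 1
  10 | 110000001101001111000111 | 1 | 0
  11 | 100000011010011110001110 | 1 | 1
  12 | 000000110100111100011101 | 0 | 0
  13 | 000001101001111000111010 | 0 | 0
  14 | 000011010011110001110100 | 0 | 1
  15 | 000110100111100011101001 | 0 | 0
  16 | 001101001111000111010010 | 0 | 1
  17 | 011010011110001110100101 | 0 | 0
  18 | 110100111100011101001010 | 1 | 1
  19 | 101001111000111010010101 | 1 | 1
  20 | 010011110001110100101011 | 0 | 0
  21 | 100111100011101001010110 | 1 | 1
  22 | 001111000111010010101101 | 0 | 0
  23 | 011110001110100101011010 | 0 | 1
  24 | 111100011101001010110101 | 1 | 1
  25 | 111000111010010101101011 | 1 | 0
  26 | 110001110100101011010110 | 1 | 0
  27 | 100011101001010110101100 | 1 | 0
  28 | 000111010010101101011000 | 0 | 0
  29 | 001110100101011010110000 | 0 | 0
  30 | 011101001010110101100000 | 0 | 0
  31 | 111010010101101011000000 | 1 | 1
  32 | 110100101011010110000001 | 1 | 1
  33 | 101001010110101100000011 | 1 | 1
  34 | 010010101101011000000111 | 0 | 0
  35 | 100101011010110000001110 | 1 | 0
  36 | 001010110101100000011100 | 0 | 1
  37 | 010101101011000000111001 | 0 | 0
  38 | 101011010110000001110010 | 1 | 0
  39 | 010110101100000011100100 | 0 | 1
  40 | 101101011000000111001001 | 1 | 0
  41 | 011010110000001110010010 | 0 | 0
  42 | 110101100000011100100100 | 1 | 1
  43 | 101011000000111001001001 | 1 | 0
  44 | 010110000001110010010010 | 0 | 1
  45 | 101100000011100100100101 | 1 | 0
  46 | 011000000111001001001010 | 0 | 1
  47 | 110000001110010010010101 | 1 | 0
  48 | 100000011100100100101010 | 1 | 1
  49 | 000000111001001001010101 | 0 | 0
  50 | 000001110010010010101010 | 0 | 0
  51 | 000011100100100101010100 | 0 | 1
  52 | 000111001001001010101001 | 0 | 0
  53 | 001110010010010101010010 | 0 | 0
  54 | 011100100100101010100100 | 0 | 0
  55 | 111001001001010101001000 | 1 | 0
  56 | 110010010010101010010000 | 1 | 1
  57 | 100100100101010100100001 | 1 | 0
  58 | 001001001010101001000010 | 0 | 0
  59 | 010010010101010010000100 | 0 | 0

100110010011000000110100111100011101001010110101100000011100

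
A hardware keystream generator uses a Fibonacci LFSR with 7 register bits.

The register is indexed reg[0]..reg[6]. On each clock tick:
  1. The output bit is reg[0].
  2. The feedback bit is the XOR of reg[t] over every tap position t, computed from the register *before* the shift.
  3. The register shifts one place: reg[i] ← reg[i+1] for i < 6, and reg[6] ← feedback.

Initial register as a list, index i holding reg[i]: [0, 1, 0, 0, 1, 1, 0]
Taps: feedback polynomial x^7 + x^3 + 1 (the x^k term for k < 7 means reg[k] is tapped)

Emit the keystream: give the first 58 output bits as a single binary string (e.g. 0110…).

0100110001011101011011000001100110101001110011110110100001

k : reg_k → out_k, fb_k
0: 0100110 → 0, fb=0
1: 1001100 → 1, fb=0
2: 0011000 → 0, fb=1
3: 0110001 → 0, fb=0
4: 1100010 → 1, fb=1
5: 1000101 → 1, fb=1
6: 0001011 → 0, fb=1
7: 0010111 → 0, fb=0
8: 0101110 → 0, fb=1
9: 1011101 → 1, fb=0
10: 0111010 → 0, fb=1
11: 1110101 → 1, fb=1
12: 1101011 → 1, fb=0
13: 1010110 → 1, fb=1
14: 0101101 → 0, fb=1
15: 1011011 → 1, fb=0
16: 0110110 → 0, fb=0
17: 1101100 → 1, fb=0
18: 1011000 → 1, fb=0
19: 0110000 → 0, fb=0
20: 1100000 → 1, fb=1
21: 1000001 → 1, fb=1
22: 0000011 → 0, fb=0
23: 0000110 → 0, fb=0
24: 0001100 → 0, fb=1
25: 0011001 → 0, fb=1
26: 0110011 → 0, fb=0
27: 1100110 → 1, fb=1
28: 1001101 → 1, fb=0
29: 0011010 → 0, fb=1
30: 0110101 → 0, fb=0
31: 1101010 → 1, fb=0
32: 1010100 → 1, fb=1
33: 0101001 → 0, fb=1
34: 1010011 → 1, fb=1
35: 0100111 → 0, fb=0
36: 1001110 → 1, fb=0
37: 0011100 → 0, fb=1
38: 0111001 → 0, fb=1
39: 1110011 → 1, fb=1
40: 1100111 → 1, fb=1
41: 1001111 → 1, fb=0
42: 0011110 → 0, fb=1
43: 0111101 → 0, fb=1
44: 1111011 → 1, fb=0
45: 1110110 → 1, fb=1
46: 1101101 → 1, fb=0
47: 1011010 → 1, fb=0
48: 0110100 → 0, fb=0
49: 1101000 → 1, fb=0
50: 1010000 → 1, fb=1
51: 0100001 → 0, fb=0
52: 1000010 → 1, fb=1
53: 0000101 → 0, fb=0
54: 0001010 → 0, fb=1
55: 0010101 → 0, fb=0
56: 0101010 → 0, fb=1
57: 1010101 → 1, fb=1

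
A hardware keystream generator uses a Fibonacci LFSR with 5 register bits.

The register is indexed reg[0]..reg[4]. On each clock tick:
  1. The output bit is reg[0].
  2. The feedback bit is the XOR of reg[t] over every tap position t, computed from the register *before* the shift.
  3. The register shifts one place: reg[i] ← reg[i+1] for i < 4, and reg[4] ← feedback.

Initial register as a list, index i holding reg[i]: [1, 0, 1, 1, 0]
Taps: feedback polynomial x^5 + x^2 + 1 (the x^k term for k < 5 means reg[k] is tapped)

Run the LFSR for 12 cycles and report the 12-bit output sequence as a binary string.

101100111110

k : reg_k → out_k, fb_k
0: 10110 → 1, fb=0
1: 01100 → 0, fb=1
2: 11001 → 1, fb=1
3: 10011 → 1, fb=1
4: 00111 → 0, fb=1
5: 01111 → 0, fb=1
6: 11111 → 1, fb=0
7: 11110 → 1, fb=0
8: 11100 → 1, fb=0
9: 11000 → 1, fb=1
10: 10001 → 1, fb=1
11: 00011 → 0, fb=0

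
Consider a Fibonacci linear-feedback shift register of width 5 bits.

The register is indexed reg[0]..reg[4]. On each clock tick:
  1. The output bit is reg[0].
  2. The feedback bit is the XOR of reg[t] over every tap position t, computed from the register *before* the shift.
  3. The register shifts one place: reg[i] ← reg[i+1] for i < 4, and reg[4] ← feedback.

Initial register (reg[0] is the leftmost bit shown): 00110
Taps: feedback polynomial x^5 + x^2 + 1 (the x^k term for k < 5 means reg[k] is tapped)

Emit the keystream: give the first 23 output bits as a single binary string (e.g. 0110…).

k : reg_k → out_k, fb_k
0: 00110 → 0, fb=1
1: 01101 → 0, fb=1
2: 11011 → 1, fb=1
3: 10111 → 1, fb=0
4: 01110 → 0, fb=1
5: 11101 → 1, fb=0
6: 11010 → 1, fb=1
7: 10101 → 1, fb=0
8: 01010 → 0, fb=0
9: 10100 → 1, fb=0
10: 01000 → 0, fb=0
11: 10000 → 1, fb=1
12: 00001 → 0, fb=0
13: 00010 → 0, fb=0
14: 00100 → 0, fb=1
15: 01001 → 0, fb=0
16: 10010 → 1, fb=1
17: 00101 → 0, fb=1
18: 01011 → 0, fb=0
19: 10110 → 1, fb=0
20: 01100 → 0, fb=1
21: 11001 → 1, fb=1
22: 10011 → 1, fb=1

00110111010100001001011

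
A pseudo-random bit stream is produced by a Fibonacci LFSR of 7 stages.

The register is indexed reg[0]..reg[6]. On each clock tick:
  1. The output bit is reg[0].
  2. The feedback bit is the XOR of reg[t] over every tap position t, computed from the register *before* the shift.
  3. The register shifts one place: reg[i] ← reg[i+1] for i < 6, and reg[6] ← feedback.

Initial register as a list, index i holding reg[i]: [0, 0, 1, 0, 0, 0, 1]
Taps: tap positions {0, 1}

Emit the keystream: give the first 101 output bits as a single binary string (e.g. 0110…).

00100010110011101010011111010000111000100100110110101101111011000110100101110111001100101010111111100

tick  register→output (feedback)
  0  0010001→0 (0)
  1  0100010→0 (1)
  2  1000101→1 (1)
  3  0001011→0 (0)
  4  0010110→0 (0)
  5  0101100→0 (1)
  6  1011001→1 (1)
  7  0110011→0 (1)
  8  1100111→1 (0)
  9  1001110→1 (1)
 10  0011101→0 (0)
 11  0111010→0 (1)
 12  1110101→1 (0)
 13  1101010→1 (0)
 14  1010100→1 (1)
 15  0101001→0 (1)
 16  1010011→1 (1)
 17  0100111→0 (1)
 18  1001111→1 (1)
 19  0011111→0 (0)
 20  0111110→0 (1)
 21  1111101→1 (0)
 22  1111010→1 (0)
 23  1110100→1 (0)
 24  1101000→1 (0)
 25  1010000→1 (1)
 26  0100001→0 (1)
 27  1000011→1 (1)
 28  0000111→0 (0)
 29  0001110→0 (0)
 30  0011100→0 (0)
 31  0111000→0 (1)
 32  1110001→1 (0)
 33  1100010→1 (0)
 34  1000100→1 (1)
 35  0001001→0 (0)
 36  0010010→0 (0)
 37  0100100→0 (1)
 38  1001001→1 (1)
 39  0010011→0 (0)
 40  0100110→0 (1)
 41  1001101→1 (1)
 42  0011011→0 (0)
 43  0110110→0 (1)
 44  1101101→1 (0)
 45  1011010→1 (1)
 46  0110101→0 (1)
 47  1101011→1 (0)
 48  1010110→1 (1)
 49  0101101→0 (1)
 50  1011011→1 (1)
 51  0110111→0 (1)
 52  1101111→1 (0)
 53  1011110→1 (1)
 54  0111101→0 (1)
 55  1111011→1 (0)
 56  1110110→1 (0)
 57  1101100→1 (0)
 58  1011000→1 (1)
 59  0110001→0 (1)
 60  1100011→1 (0)
 61  1000110→1 (1)
 62  0001101→0 (0)
 63  0011010→0 (0)
 64  0110100→0 (1)
 65  1101001→1 (0)
 66  1010010→1 (1)
 67  0100101→0 (1)
 68  1001011→1 (1)
 69  0010111→0 (0)
 70  0101110→0 (1)
 71  1011101→1 (1)
 72  0111011→0 (1)
 73  1110111→1 (0)
 74  1101110→1 (0)
 75  1011100→1 (1)
 76  0111001→0 (1)
 77  1110011→1 (0)
 78  1100110→1 (0)
 79  1001100→1 (1)
 80  0011001→0 (0)
 81  0110010→0 (1)
 82  1100101→1 (0)
 83  1001010→1 (1)
 84  0010101→0 (0)
 85  0101010→0 (1)
 86  1010101→1 (1)
 87  0101011→0 (1)
 88  1010111→1 (1)
 89  0101111→0 (1)
 90  1011111→1 (1)
 91  0111111→0 (1)
 92  1111111→1 (0)
 93  1111110→1 (0)
 94  1111100→1 (0)
 95  1111000→1 (0)
 96  1110000→1 (0)
 97  1100000→1 (0)
 98  1000000→1 (1)
 99  0000001→0 (0)
100  0000010→0 (0)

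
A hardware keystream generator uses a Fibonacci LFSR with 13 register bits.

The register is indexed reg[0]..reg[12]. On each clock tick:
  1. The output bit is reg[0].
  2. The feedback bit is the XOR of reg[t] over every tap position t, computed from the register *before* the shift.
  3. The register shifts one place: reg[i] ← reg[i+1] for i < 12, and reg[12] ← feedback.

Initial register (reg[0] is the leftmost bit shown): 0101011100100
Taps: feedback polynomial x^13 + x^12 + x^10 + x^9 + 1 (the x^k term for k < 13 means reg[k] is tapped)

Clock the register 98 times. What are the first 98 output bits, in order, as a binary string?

01010111001001111101010010111100101011001101110111111011110011001111010100011001111100010101111011

tick  register→output (feedback)
  0  0101011100100→0 (1)
  1  1010111001001→1 (1)
  2  0101110010011→0 (1)
  3  1011100100111→1 (1)
  4  0111001001111→0 (1)
  5  1110010011111→1 (0)
  6  1100100111110→1 (1)
  7  1001001111101→1 (0)
  8  0010011111010→0 (1)
  9  0100111110101→0 (0)
 10  1001111101010→1 (0)
 11  0011111010100→0 (1)
 12  0111110101001→0 (0)
 13  1111101010010→1 (1)
 14  1111010100101→1 (1)
 15  1110101001011→1 (1)
 16  1101010010111→1 (1)
 17  1010100101111→1 (0)
 18  0101001011110→0 (0)
 19  1010010111100→1 (1)
 20  0100101111001→0 (0)
 21  1001011110010→1 (1)
 22  0010111100101→0 (0)
 23  0101111001010→0 (1)
 24  1011110010101→1 (1)
 25  0111100101011→0 (0)
 26  1111001010110→1 (0)
 27  1110010101100→1 (1)
 28  1100101011001→1 (1)
 29  1001010110011→1 (0)
 30  0010101100110→0 (1)
 31  0101011001101→0 (1)
 32  1010110011011→1 (1)
 33  0101100110111→0 (0)
 34  1011001101110→1 (1)
 35  0110011011101→0 (1)
 36  1100110111011→1 (1)
 37  1001101110111→1 (1)
 38  0011011101111→0 (1)
 39  0110111011111→0 (1)
 40  1101110111111→1 (0)
 41  1011101111110→1 (1)
 42  0111011111101→0 (1)
 43  1110111111011→1 (1)
 44  1101111110111→1 (1)
 45  1011111101111→1 (0)
 46  0111111011110→0 (0)
 47  1111110111100→1 (1)
 48  1111101111001→1 (1)
 49  1111011110011→1 (0)
 50  1110111100110→1 (0)
 51  1101111001100→1 (1)
 52  1011110011001→1 (1)
 53  0111100110011→0 (1)
 54  1111001100111→1 (1)
 55  1110011001111→1 (0)
 56  1100110011110→1 (1)
 57  1001100111101→1 (0)
 58  0011001111010→0 (1)
 59  0110011110101→0 (0)
 60  1100111101010→1 (0)
 61  1001111010100→1 (0)
 62  0011110101000→0 (1)
 63  0111101010001→0 (1)
 64  1111010100011→1 (0)
 65  1110101000110→1 (0)
 66  1101010001100→1 (1)
 67  1010100011001→1 (1)
 68  0101000110011→0 (1)
 69  1010001100111→1 (1)
 70  0100011001111→0 (1)
 71  1000110011111→1 (0)
 72  0001100111110→0 (0)
 73  0011001111100→0 (0)
 74  0110011111000→0 (1)
 75  1100111110001→1 (0)
 76  1001111100010→1 (1)
 77  0011111000101→0 (0)
 78  0111110001010→0 (1)
 79  1111100010101→1 (1)
 80  1111000101011→1 (1)
 81  1110001010111→1 (1)
 82  1100010101111→1 (0)
 83  1000101011110→1 (1)
 84  0001010111101→0 (1)
 85  0010101111011→0 (0)
 86  0101011110110→0 (1)
 87  1010111101101→1 (0)
 88  0101111011010→0 (1)
 89  1011110110101→1 (1)
 90  0111101101011→0 (0)
 91  1111011010110→1 (0)
 92  1110110101100→1 (1)
 93  1101101011001→1 (1)
 94  1011010110011→1 (0)
 95  0110101100110→0 (1)
 96  1101011001101→1 (0)
 97  1010110011010→1 (0)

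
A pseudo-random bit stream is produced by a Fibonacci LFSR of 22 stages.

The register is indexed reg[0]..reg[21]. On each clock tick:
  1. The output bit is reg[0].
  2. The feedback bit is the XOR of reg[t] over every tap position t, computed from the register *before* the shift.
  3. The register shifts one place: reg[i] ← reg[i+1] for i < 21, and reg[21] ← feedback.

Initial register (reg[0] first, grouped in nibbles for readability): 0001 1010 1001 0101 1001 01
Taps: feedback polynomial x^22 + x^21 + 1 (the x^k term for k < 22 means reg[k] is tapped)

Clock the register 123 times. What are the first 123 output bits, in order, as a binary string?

k : reg_k → out_k, fb_k
0: 0001101010010101100101 → 0, fb=1
1: 0011010100101011001011 → 0, fb=1
2: 0110101001010110010111 → 0, fb=1
3: 1101010010101100101111 → 1, fb=0
4: 1010100101011001011110 → 1, fb=1
5: 0101001010110010111101 → 0, fb=1
6: 1010010101100101111011 → 1, fb=0
7: 0100101011001011110110 → 0, fb=0
8: 1001010110010111101100 → 1, fb=1
9: 0010101100101111011001 → 0, fb=1
10: 0101011001011110110011 → 0, fb=1
11: 1010110010111101100111 → 1, fb=0
12: 0101100101111011001110 → 0, fb=0
13: 1011001011110110011100 → 1, fb=1
14: 0110010111101100111001 → 0, fb=1
15: 1100101111011001110011 → 1, fb=0
16: 1001011110110011100110 → 1, fb=1
17: 0010111101100111001101 → 0, fb=1
18: 0101111011001110011011 → 0, fb=1
19: 1011110110011100110111 → 1, fb=0
20: 0111101100111001101110 → 0, fb=0
21: 1111011001110011011100 → 1, fb=1
22: 1110110011100110111001 → 1, fb=0
23: 1101100111001101110010 → 1, fb=1
24: 1011001110011011100101 → 1, fb=0
25: 0110011100110111001010 → 0, fb=0
26: 1100111001101110010100 → 1, fb=1
27: 1001110011011100101001 → 1, fb=0
28: 0011100110111001010010 → 0, fb=0
29: 0111001101110010100100 → 0, fb=0
30: 1110011011100101001000 → 1, fb=1
31: 1100110111001010010001 → 1, fb=0
32: 1001101110010100100010 → 1, fb=1
33: 0011011100101001000101 → 0, fb=1
34: 0110111001010010001011 → 0, fb=1
35: 1101110010100100010111 → 1, fb=0
36: 1011100101001000101110 → 1, fb=1
37: 0111001010010001011101 → 0, fb=1
38: 1110010100100010111011 → 1, fb=0
39: 1100101001000101110110 → 1, fb=1
40: 1001010010001011101101 → 1, fb=0
41: 0010100100010111011010 → 0, fb=0
42: 0101001000101110110100 → 0, fb=0
43: 1010010001011101101000 → 1, fb=1
44: 0100100010111011010001 → 0, fb=1
45: 1001000101110110100011 → 1, fb=0
46: 0010001011101101000110 → 0, fb=0
47: 0100010111011010001100 → 0, fb=0
48: 1000101110110100011000 → 1, fb=1
49: 0001011101101000110001 → 0, fb=1
50: 0010111011010001100011 → 0, fb=1
51: 0101110110100011000111 → 0, fb=1
52: 1011101101000110001111 → 1, fb=0
53: 0111011010001100011110 → 0, fb=0
54: 1110110100011000111100 → 1, fb=1
55: 1101101000110001111001 → 1, fb=0
56: 1011010001100011110010 → 1, fb=1
57: 0110100011000111100101 → 0, fb=1
58: 1101000110001111001011 → 1, fb=0
59: 1010001100011110010110 → 1, fb=1
60: 0100011000111100101101 → 0, fb=1
61: 1000110001111001011011 → 1, fb=0
62: 0001100011110010110110 → 0, fb=0
63: 0011000111100101101100 → 0, fb=0
64: 0110001111001011011000 → 0, fb=0
65: 1100011110010110110000 → 1, fb=1
66: 1000111100101101100001 → 1, fb=0
67: 0001111001011011000010 → 0, fb=0
68: 0011110010110110000100 → 0, fb=0
69: 0111100101101100001000 → 0, fb=0
70: 1111001011011000010000 → 1, fb=1
71: 1110010110110000100001 → 1, fb=0
72: 1100101101100001000010 → 1, fb=1
73: 1001011011000010000101 → 1, fb=0
74: 0010110110000100001010 → 0, fb=0
75: 0101101100001000010100 → 0, fb=0
76: 1011011000010000101000 → 1, fb=1
77: 0110110000100001010001 → 0, fb=1
78: 1101100001000010100011 → 1, fb=0
79: 1011000010000101000110 → 1, fb=1
80: 0110000100001010001101 → 0, fb=1
81: 1100001000010100011011 → 1, fb=0
82: 1000010000101000110110 → 1, fb=1
83: 0000100001010001101101 → 0, fb=1
84: 0001000010100011011011 → 0, fb=1
85: 0010000101000110110111 → 0, fb=1
86: 0100001010001101101111 → 0, fb=1
87: 1000010100011011011111 → 1, fb=0
88: 0000101000110110111110 → 0, fb=0
89: 0001010001101101111100 → 0, fb=0
90: 0010100011011011111000 → 0, fb=0
91: 0101000110110111110000 → 0, fb=0
92: 1010001101101111100000 → 1, fb=1
93: 0100011011011111000001 → 0, fb=1
94: 1000110110111110000011 → 1, fb=0
95: 0001101101111100000110 → 0, fb=0
96: 0011011011111000001100 → 0, fb=0
97: 0110110111110000011000 → 0, fb=0
98: 1101101111100000110000 → 1, fb=1
99: 1011011111000001100001 → 1, fb=0
100: 0110111110000011000010 → 0, fb=0
101: 1101111100000110000100 → 1, fb=1
102: 1011111000001100001001 → 1, fb=0
103: 0111110000011000010010 → 0, fb=0
104: 1111100000110000100100 → 1, fb=1
105: 1111000001100001001001 → 1, fb=0
106: 1110000011000010010010 → 1, fb=1
107: 1100000110000100100101 → 1, fb=0
108: 1000001100001001001010 → 1, fb=1
109: 0000011000010010010101 → 0, fb=1
110: 0000110000100100101011 → 0, fb=1
111: 0001100001001001010111 → 0, fb=1
112: 0011000010010010101111 → 0, fb=1
113: 0110000100100101011111 → 0, fb=1
114: 1100001001001010111111 → 1, fb=0
115: 1000010010010101111110 → 1, fb=1
116: 0000100100101011111101 → 0, fb=1
117: 0001001001010111111011 → 0, fb=1
118: 0010010010101111110111 → 0, fb=1
119: 0100100101011111101111 → 0, fb=1
120: 1001001010111111011111 → 1, fb=0
121: 0010010101111110111110 → 0, fb=0
122: 0100101011111101111100 → 0, fb=0

000110101001010110010111101100111001101110010100100010111011010001100011110010110110000100001010001101101111100000110000100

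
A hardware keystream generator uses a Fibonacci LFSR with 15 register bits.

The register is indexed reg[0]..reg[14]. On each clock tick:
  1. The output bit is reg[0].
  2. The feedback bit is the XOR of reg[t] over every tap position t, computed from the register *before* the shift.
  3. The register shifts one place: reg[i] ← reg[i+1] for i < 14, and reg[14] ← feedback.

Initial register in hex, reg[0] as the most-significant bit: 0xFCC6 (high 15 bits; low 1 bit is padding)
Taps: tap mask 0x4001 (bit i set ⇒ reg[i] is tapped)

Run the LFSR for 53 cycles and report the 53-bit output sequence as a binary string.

step | reg (before) | out | fb
   0 | 111111001100011 | 1 | 0
   1 | 111110011000110 | 1 | 1
   2 | 111100110001101 | 1 | 0
   3 | 111001100011010 | 1 | 1
   4 | 110011000110101 | 1 | 0
   5 | 100110001101010 | 1 | 1
   6 | 001100011010101 | 0 | 1
   7 | 011000110101011 | 0 | 1
   8 | 110001101010111 | 1 | 0
   9 | 100011010101110 | 1 | 1
  10 | 000110101011101 | 0 | 1
  11 | 001101010111011 | 0 | 1
  12 | 011010101110111 | 0 | 1
  13 | 110101011101111 | 1 | 0
  14 | 101010111011110 | 1 | 1
  15 | 010101110111101 | 0 | 1
  16 | 101011101111011 | 1 | 0
  17 | 010111011110110 | 0 | 0
  18 | 101110111101100 | 1 | 1
  19 | 011101111011001 | 0 | 1
  20 | 111011110110011 | 1 | 0
  21 | 110111101100110 | 1 | 1
  22 | 101111011001101 | 1 | 0
  23 | 011110110011010 | 0 | 0
  24 | 111101100110100 | 1 | 1
  25 | 111011001101001 | 1 | 0
  26 | 110110011010010 | 1 | 1
  27 | 101100110100101 | 1 | 0
  28 | 011001101001010 | 0 | 0
  29 | 110011010010100 | 1 | 1
  30 | 100110100101001 | 1 | 0
  31 | 001101001010010 | 0 | 0
  32 | 011010010100100 | 0 | 0
  33 | 110100101001000 | 1 | 1
  34 | 101001010010001 | 1 | 0
  35 | 010010100100010 | 0 | 0
  36 | 100101001000100 | 1 | 1
  37 | 001010010001001 | 0 | 1
  38 | 010100100010011 | 0 | 1
  39 | 101001000100111 | 1 | 0
  40 | 010010001001110 | 0 | 0
  41 | 100100010011100 | 1 | 1
  42 | 001000100111001 | 0 | 1
  43 | 010001001110011 | 0 | 1
  44 | 100010011100111 | 1 | 0
  45 | 000100111001110 | 0 | 0
  46 | 001001110011100 | 0 | 0
  47 | 010011100111000 | 0 | 0
  48 | 100111001110000 | 1 | 1
  49 | 001110011100001 | 0 | 1
  50 | 011100111000011 | 0 | 1
  51 | 111001110000111 | 1 | 0
  52 | 110011100001110 | 1 | 1

11111100110001101010111011110110011010010100100010011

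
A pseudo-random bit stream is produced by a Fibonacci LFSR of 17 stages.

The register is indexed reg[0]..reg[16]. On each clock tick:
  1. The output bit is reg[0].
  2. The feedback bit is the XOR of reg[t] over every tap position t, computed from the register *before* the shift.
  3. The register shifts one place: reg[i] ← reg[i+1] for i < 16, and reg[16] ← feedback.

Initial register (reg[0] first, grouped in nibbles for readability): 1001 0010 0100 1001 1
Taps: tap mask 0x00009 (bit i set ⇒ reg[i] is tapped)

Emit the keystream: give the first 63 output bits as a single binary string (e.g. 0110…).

100100100100100110000000000000101100000000001010011000000010110

k : reg_k → out_k, fb_k
0: 10010010010010011 → 1, fb=0
1: 00100100100100110 → 0, fb=0
2: 01001001001001100 → 0, fb=0
3: 10010010010011000 → 1, fb=0
4: 00100100100110000 → 0, fb=0
5: 01001001001100000 → 0, fb=0
6: 10010010011000000 → 1, fb=0
7: 00100100110000000 → 0, fb=0
8: 01001001100000000 → 0, fb=0
9: 10010011000000000 → 1, fb=0
10: 00100110000000000 → 0, fb=0
11: 01001100000000000 → 0, fb=0
12: 10011000000000000 → 1, fb=0
13: 00110000000000000 → 0, fb=1
14: 01100000000000001 → 0, fb=0
15: 11000000000000010 → 1, fb=1
16: 10000000000000101 → 1, fb=1
17: 00000000000001011 → 0, fb=0
18: 00000000000010110 → 0, fb=0
19: 00000000000101100 → 0, fb=0
20: 00000000001011000 → 0, fb=0
21: 00000000010110000 → 0, fb=0
22: 00000000101100000 → 0, fb=0
23: 00000001011000000 → 0, fb=0
24: 00000010110000000 → 0, fb=0
25: 00000101100000000 → 0, fb=0
26: 00001011000000000 → 0, fb=0
27: 00010110000000000 → 0, fb=1
28: 00101100000000001 → 0, fb=0
29: 01011000000000010 → 0, fb=1
30: 10110000000000101 → 1, fb=0
31: 01100000000001010 → 0, fb=0
32: 11000000000010100 → 1, fb=1
33: 10000000000101001 → 1, fb=1
34: 00000000001010011 → 0, fb=0
35: 00000000010100110 → 0, fb=0
36: 00000000101001100 → 0, fb=0
37: 00000001010011000 → 0, fb=0
38: 00000010100110000 → 0, fb=0
39: 00000101001100000 → 0, fb=0
40: 00001010011000000 → 0, fb=0
41: 00010100110000000 → 0, fb=1
42: 00101001100000001 → 0, fb=0
43: 01010011000000010 → 0, fb=1
44: 10100110000000101 → 1, fb=1
45: 01001100000001011 → 0, fb=0
46: 10011000000010110 → 1, fb=0
47: 00110000000101100 → 0, fb=1
48: 01100000001011001 → 0, fb=0
49: 11000000010110010 → 1, fb=1
50: 10000000101100101 → 1, fb=1
51: 00000001011001011 → 0, fb=0
52: 00000010110010110 → 0, fb=0
53: 00000101100101100 → 0, fb=0
54: 00001011001011000 → 0, fb=0
55: 00010110010110000 → 0, fb=1
56: 00101100101100001 → 0, fb=0
57: 01011001011000010 → 0, fb=1
58: 10110010110000101 → 1, fb=0
59: 01100101100001010 → 0, fb=0
60: 11001011000010100 → 1, fb=1
61: 10010110000101001 → 1, fb=0
62: 00101100001010010 → 0, fb=0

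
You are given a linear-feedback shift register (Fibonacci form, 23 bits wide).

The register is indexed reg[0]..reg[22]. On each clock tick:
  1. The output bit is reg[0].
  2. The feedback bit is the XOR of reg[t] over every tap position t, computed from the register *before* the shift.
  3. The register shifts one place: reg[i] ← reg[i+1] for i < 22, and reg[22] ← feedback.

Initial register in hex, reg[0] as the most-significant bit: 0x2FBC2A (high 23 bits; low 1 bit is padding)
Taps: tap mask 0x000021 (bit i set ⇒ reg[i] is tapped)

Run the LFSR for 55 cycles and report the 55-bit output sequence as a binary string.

0010111110111100001010111011000001110010101110110111110

tick  register→output (feedback)
  0  00101111101111000010101→0 (1)
  1  01011111011110000101011→0 (1)
  2  10111110111100001010111→1 (0)
  3  01111101111000010101110→0 (1)
  4  11111011110000101011101→1 (1)
  5  11110111100001010111011→1 (0)
  6  11101111000010101110110→1 (0)
  7  11011110000101011101100→1 (0)
  8  10111100001010111011000→1 (0)
  9  01111000010101110110000→0 (0)
 10  11110000101011101100000→1 (1)
 11  11100001010111011000001→1 (1)
 12  11000010101110110000011→1 (1)
 13  10000101011101100000111→1 (0)
 14  00001010111011000001110→0 (0)
 15  00010101110110000011100→0 (1)
 16  00101011101100000111001→0 (0)
 17  01010111011000001110010→0 (1)
 18  10101110110000011100101→1 (0)
 19  01011101100000111001010→0 (1)
 20  10111011000001110010101→1 (1)
 21  01110110000011100101011→0 (1)
 22  11101100000111001010111→1 (0)
 23  11011000001110010101110→1 (1)
 24  10110000011100101011101→1 (1)
 25  01100000111001010111011→0 (0)
 26  11000001110010101110110→1 (1)
 27  10000011100101011101101→1 (1)
 28  00000111001010111011011→0 (1)
 29  00001110010101110110111→0 (1)
 30  00011100101011101101111→0 (1)
 31  00111001010111011011111→0 (0)
 32  01110010101110110111110→0 (0)
 33  11100101011101101111100→1 (0)
 34  11001010111011011111000→1 (1)
 35  10010101110110111110001→1 (0)
 36  00101011101101111100010→0 (0)
 37  01010111011011111000100→0 (1)
 38  10101110110111110001001→1 (0)
 39  01011101101111100010010→0 (1)
 40  10111011011111000100101→1 (1)
 41  01110110111110001001011→0 (1)
 42  11101101111100010010111→1 (0)
 43  11011011111000100101110→1 (1)
 44  10110111110001001011101→1 (0)
 45  01101111100010010111010→0 (1)
 46  11011111000100101110101→1 (0)
 47  10111110001001011101010→1 (0)
 48  01111100010010111010100→0 (1)
 49  11111000100101110101001→1 (1)
 50  11110001001011101010011→1 (1)
 51  11100010010111010100111→1 (1)
 52  11000100101110101001111→1 (0)
 53  10001001011101010011110→1 (1)
 54  00010010111010100111101→0 (0)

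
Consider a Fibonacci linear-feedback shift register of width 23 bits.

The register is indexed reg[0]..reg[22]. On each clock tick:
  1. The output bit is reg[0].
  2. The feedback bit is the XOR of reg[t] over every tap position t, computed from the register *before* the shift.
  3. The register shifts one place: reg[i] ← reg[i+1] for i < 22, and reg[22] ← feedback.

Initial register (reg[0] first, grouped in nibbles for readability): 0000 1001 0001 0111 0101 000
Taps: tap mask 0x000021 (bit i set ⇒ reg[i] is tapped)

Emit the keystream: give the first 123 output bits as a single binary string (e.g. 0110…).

000010010001011101010000010101111111101010110101010100010101100000111110111101001011111111000000110001101000111110110000001

k : reg_k → out_k, fb_k
0: 00001001000101110101000 → 0, fb=0
1: 00010010001011101010000 → 0, fb=0
2: 00100100010111010100000 → 0, fb=1
3: 01001000101110101000001 → 0, fb=0
4: 10010001011101010000010 → 1, fb=1
5: 00100010111010100000101 → 0, fb=0
6: 01000101110101000001010 → 0, fb=1
7: 10001011101010000010101 → 1, fb=1
8: 00010111010100000101011 → 0, fb=1
9: 00101110101000001010111 → 0, fb=1
10: 01011101010000010101111 → 0, fb=1
11: 10111010100000101011111 → 1, fb=1
12: 01110101000001010111111 → 0, fb=1
13: 11101010000010101111111 → 1, fb=1
14: 11010100000101011111111 → 1, fb=0
15: 10101000001010111111110 → 1, fb=1
16: 01010000010101111111101 → 0, fb=0
17: 10100000101011111111010 → 1, fb=1
18: 01000001010111111110101 → 0, fb=0
19: 10000010101111111101010 → 1, fb=1
20: 00000101011111111010101 → 0, fb=1
21: 00001010111111110101011 → 0, fb=0
22: 00010101111111101010110 → 0, fb=1
23: 00101011111111010101101 → 0, fb=0
24: 01010111111110101011010 → 0, fb=1
25: 10101111111101010110101 → 1, fb=0
26: 01011111111010101101010 → 0, fb=1
27: 10111111110101011010101 → 1, fb=0
28: 01111111101010110101010 → 0, fb=1
29: 11111111010101101010101 → 1, fb=0
30: 11111110101011010101010 → 1, fb=0
31: 11111101010110101010100 → 1, fb=0
32: 11111010101101010101000 → 1, fb=1
33: 11110101011010101010001 → 1, fb=0
34: 11101010110101010100010 → 1, fb=1
35: 11010101101010101000101 → 1, fb=0
36: 10101011010101010001010 → 1, fb=1
37: 01010110101010100010101 → 0, fb=1
38: 10101101010101000101011 → 1, fb=0
39: 01011010101010001010110 → 0, fb=0
40: 10110101010100010101100 → 1, fb=0
41: 01101010101000101011000 → 0, fb=0
42: 11010101010001010110000 → 1, fb=0
43: 10101010100010101100000 → 1, fb=1
44: 01010101000101011000001 → 0, fb=1
45: 10101010001010110000011 → 1, fb=1
46: 01010100010101100000111 → 0, fb=1
47: 10101000101011000001111 → 1, fb=1
48: 01010001010110000011111 → 0, fb=0
49: 10100010101100000111110 → 1, fb=1
50: 01000101011000001111101 → 0, fb=1
51: 10001010110000011111011 → 1, fb=1
52: 00010101100000111110111 → 0, fb=1
53: 00101011000001111101111 → 0, fb=0
54: 01010110000011111011110 → 0, fb=1
55: 10101100000111110111101 → 1, fb=0
56: 01011000001111101111010 → 0, fb=0
57: 10110000011111011110100 → 1, fb=1
58: 01100000111110111101001 → 0, fb=0
59: 11000001111101111010010 → 1, fb=1
60: 10000011111011110100101 → 1, fb=1
61: 00000111110111101001011 → 0, fb=1
62: 00001111101111010010111 → 0, fb=1
63: 00011111011110100101111 → 0, fb=1
64: 00111110111101001011111 → 0, fb=1
65: 01111101111010010111111 → 0, fb=1
66: 11111011110100101111111 → 1, fb=1
67: 11110111101001011111111 → 1, fb=0
68: 11101111010010111111110 → 1, fb=0
69: 11011110100101111111100 → 1, fb=0
70: 10111101001011111111000 → 1, fb=0
71: 01111010010111111110000 → 0, fb=0
72: 11110100101111111100000 → 1, fb=0
73: 11101001011111111000000 → 1, fb=1
74: 11010010111111110000001 → 1, fb=1
75: 10100101111111100000011 → 1, fb=0
76: 01001011111111000000110 → 0, fb=0
77: 10010111111110000001100 → 1, fb=0
78: 00101111111100000011000 → 0, fb=1
79: 01011111111000000110001 → 0, fb=1
80: 10111111110000001100011 → 1, fb=0
81: 01111111100000011000110 → 0, fb=1
82: 11111111000000110001101 → 1, fb=0
83: 11111110000001100011010 → 1, fb=0
84: 11111100000011000110100 → 1, fb=0
85: 11111000000110001101000 → 1, fb=1
86: 11110000001100011010001 → 1, fb=1
87: 11100000011000110100011 → 1, fb=1
88: 11000000110001101000111 → 1, fb=1
89: 10000001100011010001111 → 1, fb=1
90: 00000011000110100011111 → 0, fb=0
91: 00000110001101000111110 → 0, fb=1
92: 00001100011010001111101 → 0, fb=1
93: 00011000110100011111011 → 0, fb=0
94: 00110001101000111110110 → 0, fb=0
95: 01100011010001111101100 → 0, fb=0
96: 11000110100011111011000 → 1, fb=0
97: 10001101000111110110000 → 1, fb=0
98: 00011010001111101100000 → 0, fb=0
99: 00110100011111011000000 → 0, fb=1
100: 01101000111110110000001 → 0, fb=0
101: 11010001111101100000010 → 1, fb=1
102: 10100011111011000000101 → 1, fb=1
103: 01000111110110000001011 → 0, fb=1
104: 10001111101100000010111 → 1, fb=0
105: 00011111011000000101110 → 0, fb=1
106: 00111110110000001011101 → 0, fb=1
107: 01111101100000010111011 → 0, fb=1
108: 11111011000000101110111 → 1, fb=1
109: 11110110000001011101111 → 1, fb=0
110: 11101100000010111011110 → 1, fb=0
111: 11011000000101110111100 → 1, fb=1
112: 10110000001011101111001 → 1, fb=1
113: 01100000010111011110011 → 0, fb=0
114: 11000000101110111100110 → 1, fb=1
115: 10000001011101111001101 → 1, fb=1
116: 00000010111011110011011 → 0, fb=0
117: 00000101110111100110110 → 0, fb=1
118: 00001011101111001101101 → 0, fb=0
119: 00010111011110011011010 → 0, fb=1
120: 00101110111100110110101 → 0, fb=1
121: 01011101111001101101011 → 0, fb=1
122: 10111011110011011010111 → 1, fb=1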